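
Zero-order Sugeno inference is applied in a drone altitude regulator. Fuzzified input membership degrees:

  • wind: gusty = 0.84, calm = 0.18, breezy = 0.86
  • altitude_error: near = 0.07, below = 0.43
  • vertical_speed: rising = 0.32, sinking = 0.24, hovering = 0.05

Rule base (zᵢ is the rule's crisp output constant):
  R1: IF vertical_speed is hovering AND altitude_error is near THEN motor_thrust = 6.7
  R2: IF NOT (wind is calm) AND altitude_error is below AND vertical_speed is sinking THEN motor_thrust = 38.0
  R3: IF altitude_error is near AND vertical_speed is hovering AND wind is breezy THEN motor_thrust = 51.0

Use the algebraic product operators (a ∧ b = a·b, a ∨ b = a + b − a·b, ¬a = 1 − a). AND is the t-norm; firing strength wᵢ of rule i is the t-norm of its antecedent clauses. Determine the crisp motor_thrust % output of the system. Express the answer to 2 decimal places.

R1 (z=6.7): hovering=0.05, near=0.07; AND[a·b] → w = 0.0035
R2 (z=38.0): ¬calm=1−0.18=0.82, below=0.43, sinking=0.24; AND[a·b] → w = 0.0846
R3 (z=51.0): near=0.07, hovering=0.05, breezy=0.86; AND[a·b] → w = 0.0030
Weighted average = (0.0035·6.7 + 0.0846·38.0 + 0.0030·51.0) / (0.0035 + 0.0846 + 0.0030)
  = 3.3927 / 0.0911 = 37.23

37.23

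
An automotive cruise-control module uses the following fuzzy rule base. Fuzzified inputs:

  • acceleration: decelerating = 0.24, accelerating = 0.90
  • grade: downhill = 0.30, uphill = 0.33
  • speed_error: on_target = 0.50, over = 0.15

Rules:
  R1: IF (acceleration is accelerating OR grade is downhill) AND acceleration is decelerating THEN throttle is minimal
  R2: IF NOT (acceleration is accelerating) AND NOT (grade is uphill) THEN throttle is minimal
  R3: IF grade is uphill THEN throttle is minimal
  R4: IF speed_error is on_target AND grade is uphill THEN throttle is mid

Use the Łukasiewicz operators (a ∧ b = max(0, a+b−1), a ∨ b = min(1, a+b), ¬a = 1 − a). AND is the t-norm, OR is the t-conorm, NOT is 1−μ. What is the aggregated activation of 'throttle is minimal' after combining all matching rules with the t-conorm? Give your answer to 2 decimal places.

0.57

R1: (accelerating=0.90 OR downhill=0.30) = 1.00; AND[max(0, a+b−1)] with decelerating=0.24 → w = 0.24
R2: ¬accelerating=1−0.90=0.10, ¬uphill=1−0.33=0.67; AND[max(0, a+b−1)] → w = 0.00
R3: uphill=0.33 → w = 0.33
R4: on_target=0.50, uphill=0.33; AND[max(0, a+b−1)] → w = 0.00
Rules with consequent 'minimal': {R1, R2, R3} → strengths 0.24, 0.00, 0.33
Aggregate via t-conorm [min(1, a+b)]: 0.57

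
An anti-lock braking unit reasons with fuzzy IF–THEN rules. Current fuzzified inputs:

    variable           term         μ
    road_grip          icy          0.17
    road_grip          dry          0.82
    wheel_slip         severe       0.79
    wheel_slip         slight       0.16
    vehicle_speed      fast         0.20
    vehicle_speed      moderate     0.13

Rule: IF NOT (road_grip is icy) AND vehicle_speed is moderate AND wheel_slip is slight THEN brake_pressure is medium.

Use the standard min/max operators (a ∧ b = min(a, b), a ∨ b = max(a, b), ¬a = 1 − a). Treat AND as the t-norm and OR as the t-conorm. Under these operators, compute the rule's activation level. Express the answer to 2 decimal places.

0.13

firing strength: ¬icy=1−0.17=0.83, moderate=0.13, slight=0.16; AND[min(a, b)] → w = 0.13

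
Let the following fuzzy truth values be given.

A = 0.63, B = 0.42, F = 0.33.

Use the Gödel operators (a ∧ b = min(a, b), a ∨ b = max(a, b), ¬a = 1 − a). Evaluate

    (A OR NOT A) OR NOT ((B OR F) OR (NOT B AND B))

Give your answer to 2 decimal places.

0.63

NOT A = 1 − 0.63 = 0.37
A OR NOT A = max(a, b) on (0.63, 0.37) = 0.63
B OR F = max(a, b) on (0.42, 0.33) = 0.42
NOT B = 1 − 0.42 = 0.58
NOT B AND B = min(a, b) on (0.58, 0.42) = 0.42
(B OR F) OR (NOT B AND B) = max(a, b) on (0.42, 0.42) = 0.42
NOT ((B OR F) OR (NOT B AND B)) = 1 − 0.42 = 0.58
(A OR NOT A) OR NOT ((B OR F) OR (NOT B AND B)) = max(a, b) on (0.63, 0.58) = 0.63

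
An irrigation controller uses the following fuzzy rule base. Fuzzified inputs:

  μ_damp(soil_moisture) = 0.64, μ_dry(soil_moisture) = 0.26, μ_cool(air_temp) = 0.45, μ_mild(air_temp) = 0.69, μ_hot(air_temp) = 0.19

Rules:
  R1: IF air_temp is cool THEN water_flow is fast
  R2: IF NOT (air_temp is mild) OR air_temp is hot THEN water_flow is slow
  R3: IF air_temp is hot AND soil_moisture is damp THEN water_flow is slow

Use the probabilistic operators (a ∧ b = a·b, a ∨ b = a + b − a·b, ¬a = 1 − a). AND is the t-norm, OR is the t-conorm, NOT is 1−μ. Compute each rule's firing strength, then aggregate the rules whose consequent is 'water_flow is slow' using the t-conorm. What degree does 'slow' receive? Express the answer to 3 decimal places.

R1: cool=0.45 → w = 0.4500
R2: ¬mild=1−0.69=0.31, hot=0.19; OR[a + b − a·b] → w = 0.4411
R3: hot=0.19, damp=0.64; AND[a·b] → w = 0.1216
Rules with consequent 'slow': {R2, R3} → strengths 0.4411, 0.1216
Aggregate via t-conorm [a + b − a·b]: 0.5091

0.509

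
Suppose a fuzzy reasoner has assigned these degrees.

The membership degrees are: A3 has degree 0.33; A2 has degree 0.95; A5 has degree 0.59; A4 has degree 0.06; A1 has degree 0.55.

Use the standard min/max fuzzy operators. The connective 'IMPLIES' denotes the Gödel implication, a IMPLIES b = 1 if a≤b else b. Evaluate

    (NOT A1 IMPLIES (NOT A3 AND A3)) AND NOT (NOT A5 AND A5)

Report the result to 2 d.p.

0.33

NOT A1 = 1 − 0.55 = 0.45
NOT A3 = 1 − 0.33 = 0.67
NOT A3 AND A3 = min(a, b) on (0.67, 0.33) = 0.33
NOT A1 IMPLIES (NOT A3 AND A3)  [Gödel: 1 if a≤b else b] with a=0.45, b=0.33 → 0.33
NOT A5 = 1 − 0.59 = 0.41
NOT A5 AND A5 = min(a, b) on (0.41, 0.59) = 0.41
NOT (NOT A5 AND A5) = 1 − 0.41 = 0.59
(NOT A1 IMPLIES (NOT A3 AND A3)) AND NOT (NOT A5 AND A5) = min(a, b) on (0.33, 0.59) = 0.33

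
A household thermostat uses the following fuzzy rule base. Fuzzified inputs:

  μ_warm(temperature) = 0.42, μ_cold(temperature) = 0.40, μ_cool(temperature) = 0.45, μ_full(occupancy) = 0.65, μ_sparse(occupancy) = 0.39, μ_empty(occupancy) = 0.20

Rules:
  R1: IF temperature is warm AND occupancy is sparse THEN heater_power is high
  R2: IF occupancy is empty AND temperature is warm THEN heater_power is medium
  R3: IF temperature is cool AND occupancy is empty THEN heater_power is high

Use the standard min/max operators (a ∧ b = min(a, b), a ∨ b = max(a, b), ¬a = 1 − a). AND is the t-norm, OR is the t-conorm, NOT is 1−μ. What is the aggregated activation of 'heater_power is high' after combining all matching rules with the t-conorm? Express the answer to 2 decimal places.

0.39

R1: warm=0.42, sparse=0.39; AND[min(a, b)] → w = 0.39
R2: empty=0.20, warm=0.42; AND[min(a, b)] → w = 0.20
R3: cool=0.45, empty=0.20; AND[min(a, b)] → w = 0.20
Rules with consequent 'high': {R1, R3} → strengths 0.39, 0.20
Aggregate via t-conorm [max(a, b)]: 0.39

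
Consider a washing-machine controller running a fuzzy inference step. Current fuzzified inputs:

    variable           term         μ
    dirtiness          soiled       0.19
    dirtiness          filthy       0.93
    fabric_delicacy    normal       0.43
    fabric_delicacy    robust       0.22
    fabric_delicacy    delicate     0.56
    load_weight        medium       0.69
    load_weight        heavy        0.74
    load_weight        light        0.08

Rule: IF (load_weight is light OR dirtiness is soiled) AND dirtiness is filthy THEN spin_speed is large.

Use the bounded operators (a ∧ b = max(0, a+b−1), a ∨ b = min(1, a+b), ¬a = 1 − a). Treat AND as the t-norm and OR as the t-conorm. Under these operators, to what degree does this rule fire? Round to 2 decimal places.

firing strength: (light=0.08 OR soiled=0.19) = 0.27; AND[max(0, a+b−1)] with filthy=0.93 → w = 0.20

0.20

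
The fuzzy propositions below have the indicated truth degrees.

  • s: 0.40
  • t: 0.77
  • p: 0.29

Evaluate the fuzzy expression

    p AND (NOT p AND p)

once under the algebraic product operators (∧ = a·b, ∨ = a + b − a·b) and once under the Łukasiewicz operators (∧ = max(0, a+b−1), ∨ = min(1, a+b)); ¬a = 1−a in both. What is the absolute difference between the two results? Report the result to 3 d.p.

0.060

Under algebraic product:
  NOT p = 1 − 0.2900 = 0.7100
  NOT p AND p = a·b on (0.7100, 0.2900) = 0.2059
  p AND (NOT p AND p) = a·b on (0.2900, 0.2059) = 0.0597
  → value = 0.0597
Under Łukasiewicz:
  NOT p = 1 − 0.29 = 0.71
  NOT p AND p = max(0, a+b−1) on (0.71, 0.29) = 0.00
  p AND (NOT p AND p) = max(0, a+b−1) on (0.29, 0.00) = 0.00
  → value = 0.0000
|0.0597 − 0.0000| = 0.060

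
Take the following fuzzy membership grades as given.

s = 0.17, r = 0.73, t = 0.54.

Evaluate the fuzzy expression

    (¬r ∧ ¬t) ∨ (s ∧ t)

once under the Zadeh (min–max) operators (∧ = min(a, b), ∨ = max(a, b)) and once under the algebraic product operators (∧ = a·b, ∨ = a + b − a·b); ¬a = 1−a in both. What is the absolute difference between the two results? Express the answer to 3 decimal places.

Under Zadeh (min–max):
  ¬r = 1 − 0.73 = 0.27
  ¬t = 1 − 0.54 = 0.46
  ¬r ∧ ¬t = min(a, b) on (0.27, 0.46) = 0.27
  s ∧ t = min(a, b) on (0.17, 0.54) = 0.17
  (¬r ∧ ¬t) ∨ (s ∧ t) = max(a, b) on (0.27, 0.17) = 0.27
  → value = 0.2700
Under algebraic product:
  ¬r = 1 − 0.7300 = 0.2700
  ¬t = 1 − 0.5400 = 0.4600
  ¬r ∧ ¬t = a·b on (0.2700, 0.4600) = 0.1242
  s ∧ t = a·b on (0.1700, 0.5400) = 0.0918
  (¬r ∧ ¬t) ∨ (s ∧ t) = a + b − a·b on (0.1242, 0.0918) = 0.2046
  → value = 0.2046
|0.2700 − 0.2046| = 0.065

0.065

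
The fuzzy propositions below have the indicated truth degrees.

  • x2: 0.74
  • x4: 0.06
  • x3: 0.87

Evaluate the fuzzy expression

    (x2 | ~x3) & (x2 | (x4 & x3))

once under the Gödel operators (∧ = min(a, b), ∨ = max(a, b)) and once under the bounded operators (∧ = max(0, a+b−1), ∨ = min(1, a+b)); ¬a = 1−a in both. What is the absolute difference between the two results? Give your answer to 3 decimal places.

0.130

Under Gödel:
  ~x3 = 1 − 0.87 = 0.13
  x2 | ~x3 = max(a, b) on (0.74, 0.13) = 0.74
  x4 & x3 = min(a, b) on (0.06, 0.87) = 0.06
  x2 | (x4 & x3) = max(a, b) on (0.74, 0.06) = 0.74
  (x2 | ~x3) & (x2 | (x4 & x3)) = min(a, b) on (0.74, 0.74) = 0.74
  → value = 0.7400
Under bounded:
  ~x3 = 1 − 0.87 = 0.13
  x2 | ~x3 = min(1, a+b) on (0.74, 0.13) = 0.87
  x4 & x3 = max(0, a+b−1) on (0.06, 0.87) = 0.00
  x2 | (x4 & x3) = min(1, a+b) on (0.74, 0.00) = 0.74
  (x2 | ~x3) & (x2 | (x4 & x3)) = max(0, a+b−1) on (0.87, 0.74) = 0.61
  → value = 0.6100
|0.7400 − 0.6100| = 0.130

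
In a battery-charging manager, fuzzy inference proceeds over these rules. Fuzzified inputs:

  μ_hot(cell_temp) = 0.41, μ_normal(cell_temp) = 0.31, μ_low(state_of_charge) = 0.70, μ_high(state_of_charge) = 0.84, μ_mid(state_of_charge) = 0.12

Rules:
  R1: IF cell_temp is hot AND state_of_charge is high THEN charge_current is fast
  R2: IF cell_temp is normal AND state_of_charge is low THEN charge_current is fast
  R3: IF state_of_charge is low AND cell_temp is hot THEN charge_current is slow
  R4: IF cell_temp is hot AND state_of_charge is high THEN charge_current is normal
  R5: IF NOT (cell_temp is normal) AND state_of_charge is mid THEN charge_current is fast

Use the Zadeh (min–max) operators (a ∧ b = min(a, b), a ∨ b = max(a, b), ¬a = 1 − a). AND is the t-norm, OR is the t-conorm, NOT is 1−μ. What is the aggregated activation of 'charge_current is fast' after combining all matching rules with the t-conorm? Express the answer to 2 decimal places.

0.41

R1: hot=0.41, high=0.84; AND[min(a, b)] → w = 0.41
R2: normal=0.31, low=0.70; AND[min(a, b)] → w = 0.31
R3: low=0.70, hot=0.41; AND[min(a, b)] → w = 0.41
R4: hot=0.41, high=0.84; AND[min(a, b)] → w = 0.41
R5: ¬normal=1−0.31=0.69, mid=0.12; AND[min(a, b)] → w = 0.12
Rules with consequent 'fast': {R1, R2, R5} → strengths 0.41, 0.31, 0.12
Aggregate via t-conorm [max(a, b)]: 0.41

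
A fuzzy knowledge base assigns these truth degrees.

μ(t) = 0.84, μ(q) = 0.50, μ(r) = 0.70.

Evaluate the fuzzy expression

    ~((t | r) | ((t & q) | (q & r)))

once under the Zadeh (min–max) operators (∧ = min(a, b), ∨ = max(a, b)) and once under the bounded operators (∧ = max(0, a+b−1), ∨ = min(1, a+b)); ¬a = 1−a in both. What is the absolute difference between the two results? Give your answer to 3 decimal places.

Under Zadeh (min–max):
  t | r = max(a, b) on (0.84, 0.70) = 0.84
  t & q = min(a, b) on (0.84, 0.50) = 0.50
  q & r = min(a, b) on (0.50, 0.70) = 0.50
  (t & q) | (q & r) = max(a, b) on (0.50, 0.50) = 0.50
  (t | r) | ((t & q) | (q & r)) = max(a, b) on (0.84, 0.50) = 0.84
  ~((t | r) | ((t & q) | (q & r))) = 1 − 0.84 = 0.16
  → value = 0.1600
Under bounded:
  t | r = min(1, a+b) on (0.84, 0.70) = 1.00
  t & q = max(0, a+b−1) on (0.84, 0.50) = 0.34
  q & r = max(0, a+b−1) on (0.50, 0.70) = 0.20
  (t & q) | (q & r) = min(1, a+b) on (0.34, 0.20) = 0.54
  (t | r) | ((t & q) | (q & r)) = min(1, a+b) on (1.00, 0.54) = 1.00
  ~((t | r) | ((t & q) | (q & r))) = 1 − 1.00 = 0.00
  → value = 0.0000
|0.1600 − 0.0000| = 0.160

0.160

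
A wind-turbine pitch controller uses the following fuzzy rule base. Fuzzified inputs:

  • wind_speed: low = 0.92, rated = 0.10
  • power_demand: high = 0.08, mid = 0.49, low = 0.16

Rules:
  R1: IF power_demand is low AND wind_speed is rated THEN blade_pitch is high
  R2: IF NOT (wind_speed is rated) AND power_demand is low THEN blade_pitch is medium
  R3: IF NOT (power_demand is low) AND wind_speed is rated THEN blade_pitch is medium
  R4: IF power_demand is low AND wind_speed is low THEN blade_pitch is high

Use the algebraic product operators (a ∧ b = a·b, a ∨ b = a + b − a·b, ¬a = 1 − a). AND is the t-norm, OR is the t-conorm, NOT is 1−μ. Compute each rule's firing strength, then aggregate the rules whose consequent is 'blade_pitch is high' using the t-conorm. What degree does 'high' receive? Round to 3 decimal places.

R1: low=0.16, rated=0.10; AND[a·b] → w = 0.0160
R2: ¬rated=1−0.10=0.90, low=0.16; AND[a·b] → w = 0.1440
R3: ¬low=1−0.16=0.84, rated=0.10; AND[a·b] → w = 0.0840
R4: low=0.16, low=0.92; AND[a·b] → w = 0.1472
Rules with consequent 'high': {R1, R4} → strengths 0.0160, 0.1472
Aggregate via t-conorm [a + b − a·b]: 0.1608

0.161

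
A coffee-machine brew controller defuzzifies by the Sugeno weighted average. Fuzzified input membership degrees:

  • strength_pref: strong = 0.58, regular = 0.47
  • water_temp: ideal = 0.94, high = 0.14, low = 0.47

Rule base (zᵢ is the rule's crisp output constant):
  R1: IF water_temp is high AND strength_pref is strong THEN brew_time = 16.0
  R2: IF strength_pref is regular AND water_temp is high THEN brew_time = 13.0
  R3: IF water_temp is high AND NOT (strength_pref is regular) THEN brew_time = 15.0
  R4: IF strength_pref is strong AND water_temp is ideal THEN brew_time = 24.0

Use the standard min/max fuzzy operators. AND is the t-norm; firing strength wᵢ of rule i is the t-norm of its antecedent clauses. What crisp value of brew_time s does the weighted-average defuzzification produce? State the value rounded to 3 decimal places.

R1 (z=16.0): high=0.14, strong=0.58; AND[min(a, b)] → w = 0.14
R2 (z=13.0): regular=0.47, high=0.14; AND[min(a, b)] → w = 0.14
R3 (z=15.0): high=0.14, ¬regular=1−0.47=0.53; AND[min(a, b)] → w = 0.14
R4 (z=24.0): strong=0.58, ideal=0.94; AND[min(a, b)] → w = 0.58
Weighted average = (0.14·16.0 + 0.14·13.0 + 0.14·15.0 + 0.58·24.0) / (0.14 + 0.14 + 0.14 + 0.58)
  = 20.0800 / 1.0000 = 20.080

20.080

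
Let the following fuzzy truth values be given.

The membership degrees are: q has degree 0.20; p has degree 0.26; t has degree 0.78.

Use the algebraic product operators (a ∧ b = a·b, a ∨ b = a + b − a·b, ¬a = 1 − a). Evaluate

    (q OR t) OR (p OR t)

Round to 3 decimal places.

0.971

q OR t = a + b − a·b on (0.2000, 0.7800) = 0.8240
p OR t = a + b − a·b on (0.2600, 0.7800) = 0.8372
(q OR t) OR (p OR t) = a + b − a·b on (0.8240, 0.8372) = 0.9713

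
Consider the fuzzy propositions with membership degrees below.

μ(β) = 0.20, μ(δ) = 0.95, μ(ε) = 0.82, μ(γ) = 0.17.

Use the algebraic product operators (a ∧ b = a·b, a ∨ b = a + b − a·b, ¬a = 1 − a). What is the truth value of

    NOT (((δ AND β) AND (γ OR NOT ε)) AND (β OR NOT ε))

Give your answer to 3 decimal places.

0.979

δ AND β = a·b on (0.9500, 0.2000) = 0.1900
NOT ε = 1 − 0.8200 = 0.1800
γ OR NOT ε = a + b − a·b on (0.1700, 0.1800) = 0.3194
(δ AND β) AND (γ OR NOT ε) = a·b on (0.1900, 0.3194) = 0.0607
NOT ε = 1 − 0.8200 = 0.1800
β OR NOT ε = a + b − a·b on (0.2000, 0.1800) = 0.3440
((δ AND β) AND (γ OR NOT ε)) AND (β OR NOT ε) = a·b on (0.0607, 0.3440) = 0.0209
NOT (((δ AND β) AND (γ OR NOT ε)) AND (β OR NOT ε)) = 1 − 0.0209 = 0.9791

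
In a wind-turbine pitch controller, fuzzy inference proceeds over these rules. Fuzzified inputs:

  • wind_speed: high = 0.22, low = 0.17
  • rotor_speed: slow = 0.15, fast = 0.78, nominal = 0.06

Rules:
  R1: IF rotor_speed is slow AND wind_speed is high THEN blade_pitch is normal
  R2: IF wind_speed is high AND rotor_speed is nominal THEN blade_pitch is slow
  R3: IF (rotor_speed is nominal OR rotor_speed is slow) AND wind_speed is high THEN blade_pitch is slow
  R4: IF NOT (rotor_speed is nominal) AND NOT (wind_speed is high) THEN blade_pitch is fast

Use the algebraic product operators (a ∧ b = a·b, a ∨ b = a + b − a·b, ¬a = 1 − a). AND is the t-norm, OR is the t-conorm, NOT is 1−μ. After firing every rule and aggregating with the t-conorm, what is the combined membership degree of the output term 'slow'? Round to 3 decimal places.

R1: slow=0.15, high=0.22; AND[a·b] → w = 0.0330
R2: high=0.22, nominal=0.06; AND[a·b] → w = 0.0132
R3: (nominal=0.06 OR slow=0.15) = 0.2010; AND[a·b] with high=0.22 → w = 0.0442
R4: ¬nominal=1−0.06=0.94, ¬high=1−0.22=0.78; AND[a·b] → w = 0.7332
Rules with consequent 'slow': {R2, R3} → strengths 0.0132, 0.0442
Aggregate via t-conorm [a + b − a·b]: 0.0568

0.057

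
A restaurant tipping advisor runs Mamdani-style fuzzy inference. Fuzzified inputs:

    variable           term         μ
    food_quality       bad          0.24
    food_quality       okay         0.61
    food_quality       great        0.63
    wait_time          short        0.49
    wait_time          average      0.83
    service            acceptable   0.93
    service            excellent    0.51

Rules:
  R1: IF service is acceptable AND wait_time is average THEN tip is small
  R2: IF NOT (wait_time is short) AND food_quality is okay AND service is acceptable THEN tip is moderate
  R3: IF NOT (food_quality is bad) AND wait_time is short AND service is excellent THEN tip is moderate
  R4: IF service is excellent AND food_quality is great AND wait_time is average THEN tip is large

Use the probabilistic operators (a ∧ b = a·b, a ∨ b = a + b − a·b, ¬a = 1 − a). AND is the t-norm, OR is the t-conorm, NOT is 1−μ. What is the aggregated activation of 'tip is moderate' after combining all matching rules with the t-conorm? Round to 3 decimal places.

0.424

R1: acceptable=0.93, average=0.83; AND[a·b] → w = 0.7719
R2: ¬short=1−0.49=0.51, okay=0.61, acceptable=0.93; AND[a·b] → w = 0.2893
R3: ¬bad=1−0.24=0.76, short=0.49, excellent=0.51; AND[a·b] → w = 0.1899
R4: excellent=0.51, great=0.63, average=0.83; AND[a·b] → w = 0.2667
Rules with consequent 'moderate': {R2, R3} → strengths 0.2893, 0.1899
Aggregate via t-conorm [a + b − a·b]: 0.4243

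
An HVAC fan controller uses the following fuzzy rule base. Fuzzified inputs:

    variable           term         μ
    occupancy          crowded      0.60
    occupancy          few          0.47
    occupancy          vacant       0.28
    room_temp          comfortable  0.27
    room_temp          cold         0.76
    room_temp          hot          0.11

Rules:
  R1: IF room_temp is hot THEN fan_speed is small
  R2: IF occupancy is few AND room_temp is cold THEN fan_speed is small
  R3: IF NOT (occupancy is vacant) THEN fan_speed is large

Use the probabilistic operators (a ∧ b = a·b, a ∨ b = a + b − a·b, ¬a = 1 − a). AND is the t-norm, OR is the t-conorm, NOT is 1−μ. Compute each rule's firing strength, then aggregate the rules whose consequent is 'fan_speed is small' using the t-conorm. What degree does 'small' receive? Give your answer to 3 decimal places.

R1: hot=0.11 → w = 0.1100
R2: few=0.47, cold=0.76; AND[a·b] → w = 0.3572
R3: ¬vacant=1−0.28=0.72 → w = 0.7200
Rules with consequent 'small': {R1, R2} → strengths 0.1100, 0.3572
Aggregate via t-conorm [a + b − a·b]: 0.4279

0.428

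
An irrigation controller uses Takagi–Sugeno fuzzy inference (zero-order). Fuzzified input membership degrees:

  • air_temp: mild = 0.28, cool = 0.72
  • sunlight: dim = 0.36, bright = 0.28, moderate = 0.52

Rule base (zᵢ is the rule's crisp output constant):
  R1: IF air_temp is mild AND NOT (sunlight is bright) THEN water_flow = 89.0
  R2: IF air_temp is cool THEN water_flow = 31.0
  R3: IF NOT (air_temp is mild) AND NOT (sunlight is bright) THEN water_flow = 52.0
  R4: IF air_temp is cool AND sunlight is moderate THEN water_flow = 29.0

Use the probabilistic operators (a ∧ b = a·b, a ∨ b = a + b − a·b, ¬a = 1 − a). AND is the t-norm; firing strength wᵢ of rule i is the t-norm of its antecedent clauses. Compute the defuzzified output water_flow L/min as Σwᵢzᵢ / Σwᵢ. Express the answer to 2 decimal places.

43.03

R1 (z=89.0): mild=0.28, ¬bright=1−0.28=0.72; AND[a·b] → w = 0.2016
R2 (z=31.0): cool=0.72 → w = 0.7200
R3 (z=52.0): ¬mild=1−0.28=0.72, ¬bright=1−0.28=0.72; AND[a·b] → w = 0.5184
R4 (z=29.0): cool=0.72, moderate=0.52; AND[a·b] → w = 0.3744
Weighted average = (0.2016·89.0 + 0.7200·31.0 + 0.5184·52.0 + 0.3744·29.0) / (0.2016 + 0.7200 + 0.5184 + 0.3744)
  = 78.0768 / 1.8144 = 43.03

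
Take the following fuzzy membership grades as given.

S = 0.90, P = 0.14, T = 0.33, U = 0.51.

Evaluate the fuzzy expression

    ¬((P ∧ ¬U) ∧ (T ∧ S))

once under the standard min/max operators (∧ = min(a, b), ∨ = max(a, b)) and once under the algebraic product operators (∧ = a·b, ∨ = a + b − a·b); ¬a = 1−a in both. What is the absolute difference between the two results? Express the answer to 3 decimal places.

0.120

Under standard min/max:
  ¬U = 1 − 0.51 = 0.49
  P ∧ ¬U = min(a, b) on (0.14, 0.49) = 0.14
  T ∧ S = min(a, b) on (0.33, 0.90) = 0.33
  (P ∧ ¬U) ∧ (T ∧ S) = min(a, b) on (0.14, 0.33) = 0.14
  ¬((P ∧ ¬U) ∧ (T ∧ S)) = 1 − 0.14 = 0.86
  → value = 0.8600
Under algebraic product:
  ¬U = 1 − 0.5100 = 0.4900
  P ∧ ¬U = a·b on (0.1400, 0.4900) = 0.0686
  T ∧ S = a·b on (0.3300, 0.9000) = 0.2970
  (P ∧ ¬U) ∧ (T ∧ S) = a·b on (0.0686, 0.2970) = 0.0204
  ¬((P ∧ ¬U) ∧ (T ∧ S)) = 1 − 0.0204 = 0.9796
  → value = 0.9796
|0.8600 − 0.9796| = 0.120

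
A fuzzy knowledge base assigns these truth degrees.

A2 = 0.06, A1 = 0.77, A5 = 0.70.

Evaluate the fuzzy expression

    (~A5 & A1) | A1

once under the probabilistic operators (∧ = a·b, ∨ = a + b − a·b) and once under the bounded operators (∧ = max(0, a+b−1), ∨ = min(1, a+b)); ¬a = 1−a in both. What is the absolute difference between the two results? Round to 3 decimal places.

0.017

Under probabilistic:
  ~A5 = 1 − 0.7000 = 0.3000
  ~A5 & A1 = a·b on (0.3000, 0.7700) = 0.2310
  (~A5 & A1) | A1 = a + b − a·b on (0.2310, 0.7700) = 0.8231
  → value = 0.8231
Under bounded:
  ~A5 = 1 − 0.70 = 0.30
  ~A5 & A1 = max(0, a+b−1) on (0.30, 0.77) = 0.07
  (~A5 & A1) | A1 = min(1, a+b) on (0.07, 0.77) = 0.84
  → value = 0.8400
|0.8231 − 0.8400| = 0.017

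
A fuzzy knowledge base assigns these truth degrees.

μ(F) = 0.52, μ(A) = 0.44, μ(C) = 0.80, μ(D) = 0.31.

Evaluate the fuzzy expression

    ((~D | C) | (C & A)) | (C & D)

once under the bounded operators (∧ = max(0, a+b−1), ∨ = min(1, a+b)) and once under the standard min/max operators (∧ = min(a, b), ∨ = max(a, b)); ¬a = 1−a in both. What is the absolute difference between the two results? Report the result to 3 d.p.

0.200

Under bounded:
  ~D = 1 − 0.31 = 0.69
  ~D | C = min(1, a+b) on (0.69, 0.80) = 1.00
  C & A = max(0, a+b−1) on (0.80, 0.44) = 0.24
  (~D | C) | (C & A) = min(1, a+b) on (1.00, 0.24) = 1.00
  C & D = max(0, a+b−1) on (0.80, 0.31) = 0.11
  ((~D | C) | (C & A)) | (C & D) = min(1, a+b) on (1.00, 0.11) = 1.00
  → value = 1.0000
Under standard min/max:
  ~D = 1 − 0.31 = 0.69
  ~D | C = max(a, b) on (0.69, 0.80) = 0.80
  C & A = min(a, b) on (0.80, 0.44) = 0.44
  (~D | C) | (C & A) = max(a, b) on (0.80, 0.44) = 0.80
  C & D = min(a, b) on (0.80, 0.31) = 0.31
  ((~D | C) | (C & A)) | (C & D) = max(a, b) on (0.80, 0.31) = 0.80
  → value = 0.8000
|1.0000 − 0.8000| = 0.200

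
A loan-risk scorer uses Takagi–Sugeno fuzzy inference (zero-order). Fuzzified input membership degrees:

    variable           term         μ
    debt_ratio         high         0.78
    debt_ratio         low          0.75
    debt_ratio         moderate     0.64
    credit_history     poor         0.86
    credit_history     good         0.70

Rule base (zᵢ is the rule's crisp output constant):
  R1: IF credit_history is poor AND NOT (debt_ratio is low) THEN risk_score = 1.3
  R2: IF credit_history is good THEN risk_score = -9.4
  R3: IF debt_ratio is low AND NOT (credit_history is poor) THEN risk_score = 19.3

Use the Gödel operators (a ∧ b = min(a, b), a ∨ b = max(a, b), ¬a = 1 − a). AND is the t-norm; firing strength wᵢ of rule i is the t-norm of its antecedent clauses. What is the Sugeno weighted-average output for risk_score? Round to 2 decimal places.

R1 (z=1.3): poor=0.86, ¬low=1−0.75=0.25; AND[min(a, b)] → w = 0.25
R2 (z=-9.4): good=0.70 → w = 0.70
R3 (z=19.3): low=0.75, ¬poor=1−0.86=0.14; AND[min(a, b)] → w = 0.14
Weighted average = (0.25·1.3 + 0.70·-9.4 + 0.14·19.3) / (0.25 + 0.70 + 0.14)
  = -3.5530 / 1.0900 = -3.26

-3.26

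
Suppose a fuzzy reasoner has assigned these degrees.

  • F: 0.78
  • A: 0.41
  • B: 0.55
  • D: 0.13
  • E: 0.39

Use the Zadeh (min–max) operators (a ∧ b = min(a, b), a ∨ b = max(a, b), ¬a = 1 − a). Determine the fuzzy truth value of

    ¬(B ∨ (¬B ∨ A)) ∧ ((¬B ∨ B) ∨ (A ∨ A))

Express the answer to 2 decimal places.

0.45

¬B = 1 − 0.55 = 0.45
¬B ∨ A = max(a, b) on (0.45, 0.41) = 0.45
B ∨ (¬B ∨ A) = max(a, b) on (0.55, 0.45) = 0.55
¬(B ∨ (¬B ∨ A)) = 1 − 0.55 = 0.45
¬B = 1 − 0.55 = 0.45
¬B ∨ B = max(a, b) on (0.45, 0.55) = 0.55
A ∨ A = max(a, b) on (0.41, 0.41) = 0.41
(¬B ∨ B) ∨ (A ∨ A) = max(a, b) on (0.55, 0.41) = 0.55
¬(B ∨ (¬B ∨ A)) ∧ ((¬B ∨ B) ∨ (A ∨ A)) = min(a, b) on (0.45, 0.55) = 0.45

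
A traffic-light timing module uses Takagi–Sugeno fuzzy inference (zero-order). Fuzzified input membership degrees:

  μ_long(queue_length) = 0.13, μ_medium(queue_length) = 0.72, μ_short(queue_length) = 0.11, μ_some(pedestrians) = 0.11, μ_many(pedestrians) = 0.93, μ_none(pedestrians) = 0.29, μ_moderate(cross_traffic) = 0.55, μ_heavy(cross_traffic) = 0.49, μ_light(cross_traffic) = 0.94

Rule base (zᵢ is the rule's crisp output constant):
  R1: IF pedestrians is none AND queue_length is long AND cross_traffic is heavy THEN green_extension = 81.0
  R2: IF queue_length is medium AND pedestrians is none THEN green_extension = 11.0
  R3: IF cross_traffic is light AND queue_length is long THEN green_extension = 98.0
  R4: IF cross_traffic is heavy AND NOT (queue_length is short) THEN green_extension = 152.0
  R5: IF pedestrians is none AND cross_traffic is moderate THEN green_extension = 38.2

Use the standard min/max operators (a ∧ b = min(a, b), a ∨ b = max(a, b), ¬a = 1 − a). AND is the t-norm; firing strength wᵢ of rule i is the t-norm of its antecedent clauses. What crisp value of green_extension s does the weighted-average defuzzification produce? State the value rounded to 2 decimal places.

84.22

R1 (z=81.0): none=0.29, long=0.13, heavy=0.49; AND[min(a, b)] → w = 0.13
R2 (z=11.0): medium=0.72, none=0.29; AND[min(a, b)] → w = 0.29
R3 (z=98.0): light=0.94, long=0.13; AND[min(a, b)] → w = 0.13
R4 (z=152.0): heavy=0.49, ¬short=1−0.11=0.89; AND[min(a, b)] → w = 0.49
R5 (z=38.2): none=0.29, moderate=0.55; AND[min(a, b)] → w = 0.29
Weighted average = (0.13·81.0 + 0.29·11.0 + 0.13·98.0 + 0.49·152.0 + 0.29·38.2) / (0.13 + 0.29 + 0.13 + 0.49 + 0.29)
  = 112.0180 / 1.3300 = 84.22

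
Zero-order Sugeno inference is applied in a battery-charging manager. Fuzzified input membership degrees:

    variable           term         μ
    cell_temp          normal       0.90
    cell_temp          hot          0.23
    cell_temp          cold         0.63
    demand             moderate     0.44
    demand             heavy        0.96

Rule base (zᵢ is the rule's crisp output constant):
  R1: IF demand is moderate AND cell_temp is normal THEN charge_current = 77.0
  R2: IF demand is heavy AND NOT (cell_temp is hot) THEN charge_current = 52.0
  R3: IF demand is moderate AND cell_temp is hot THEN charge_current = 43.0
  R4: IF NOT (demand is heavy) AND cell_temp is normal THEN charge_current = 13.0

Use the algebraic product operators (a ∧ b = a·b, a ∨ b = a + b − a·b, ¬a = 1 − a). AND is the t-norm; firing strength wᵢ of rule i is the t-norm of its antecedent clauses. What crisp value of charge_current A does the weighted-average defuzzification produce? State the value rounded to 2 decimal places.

57.96

R1 (z=77.0): moderate=0.44, normal=0.90; AND[a·b] → w = 0.3960
R2 (z=52.0): heavy=0.96, ¬hot=1−0.23=0.77; AND[a·b] → w = 0.7392
R3 (z=43.0): moderate=0.44, hot=0.23; AND[a·b] → w = 0.1012
R4 (z=13.0): ¬heavy=1−0.96=0.04, normal=0.90; AND[a·b] → w = 0.0360
Weighted average = (0.3960·77.0 + 0.7392·52.0 + 0.1012·43.0 + 0.0360·13.0) / (0.3960 + 0.7392 + 0.1012 + 0.0360)
  = 73.7500 / 1.2724 = 57.96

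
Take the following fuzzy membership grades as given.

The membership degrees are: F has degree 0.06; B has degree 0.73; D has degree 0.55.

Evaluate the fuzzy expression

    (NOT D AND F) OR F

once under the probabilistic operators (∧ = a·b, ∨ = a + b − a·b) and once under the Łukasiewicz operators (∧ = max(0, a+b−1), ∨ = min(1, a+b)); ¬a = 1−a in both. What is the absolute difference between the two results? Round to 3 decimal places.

Under probabilistic:
  NOT D = 1 − 0.5500 = 0.4500
  NOT D AND F = a·b on (0.4500, 0.0600) = 0.0270
  (NOT D AND F) OR F = a + b − a·b on (0.0270, 0.0600) = 0.0854
  → value = 0.0854
Under Łukasiewicz:
  NOT D = 1 − 0.55 = 0.45
  NOT D AND F = max(0, a+b−1) on (0.45, 0.06) = 0.00
  (NOT D AND F) OR F = min(1, a+b) on (0.00, 0.06) = 0.06
  → value = 0.0600
|0.0854 − 0.0600| = 0.025

0.025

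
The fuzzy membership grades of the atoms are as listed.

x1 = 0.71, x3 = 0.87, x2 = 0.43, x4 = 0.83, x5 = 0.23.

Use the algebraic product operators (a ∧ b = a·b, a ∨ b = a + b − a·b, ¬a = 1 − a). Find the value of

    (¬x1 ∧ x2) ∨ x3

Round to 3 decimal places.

¬x1 = 1 − 0.7100 = 0.2900
¬x1 ∧ x2 = a·b on (0.2900, 0.4300) = 0.1247
(¬x1 ∧ x2) ∨ x3 = a + b − a·b on (0.1247, 0.8700) = 0.8862

0.886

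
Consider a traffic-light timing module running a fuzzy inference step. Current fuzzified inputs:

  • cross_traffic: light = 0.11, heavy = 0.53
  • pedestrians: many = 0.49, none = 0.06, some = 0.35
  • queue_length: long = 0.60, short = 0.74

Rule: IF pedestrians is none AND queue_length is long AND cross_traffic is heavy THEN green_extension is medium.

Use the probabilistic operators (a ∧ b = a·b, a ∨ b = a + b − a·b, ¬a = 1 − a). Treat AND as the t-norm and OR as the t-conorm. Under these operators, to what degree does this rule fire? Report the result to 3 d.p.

firing strength: none=0.06, long=0.60, heavy=0.53; AND[a·b] → w = 0.0191

0.019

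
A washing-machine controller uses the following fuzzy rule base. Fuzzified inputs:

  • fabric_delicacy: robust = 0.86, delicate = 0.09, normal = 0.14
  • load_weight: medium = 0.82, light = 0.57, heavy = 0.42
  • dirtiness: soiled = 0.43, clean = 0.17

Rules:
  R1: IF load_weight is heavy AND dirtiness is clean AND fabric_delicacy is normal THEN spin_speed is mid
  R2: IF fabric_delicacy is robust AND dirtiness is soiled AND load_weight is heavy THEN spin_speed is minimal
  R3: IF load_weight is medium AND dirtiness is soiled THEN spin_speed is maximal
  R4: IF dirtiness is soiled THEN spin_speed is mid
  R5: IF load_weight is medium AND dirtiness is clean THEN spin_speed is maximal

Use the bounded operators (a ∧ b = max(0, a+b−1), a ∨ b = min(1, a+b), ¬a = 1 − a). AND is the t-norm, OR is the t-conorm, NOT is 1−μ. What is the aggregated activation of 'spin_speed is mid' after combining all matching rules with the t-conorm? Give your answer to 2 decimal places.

0.43

R1: heavy=0.42, clean=0.17, normal=0.14; AND[max(0, a+b−1)] → w = 0.00
R2: robust=0.86, soiled=0.43, heavy=0.42; AND[max(0, a+b−1)] → w = 0.00
R3: medium=0.82, soiled=0.43; AND[max(0, a+b−1)] → w = 0.25
R4: soiled=0.43 → w = 0.43
R5: medium=0.82, clean=0.17; AND[max(0, a+b−1)] → w = 0.00
Rules with consequent 'mid': {R1, R4} → strengths 0.00, 0.43
Aggregate via t-conorm [min(1, a+b)]: 0.43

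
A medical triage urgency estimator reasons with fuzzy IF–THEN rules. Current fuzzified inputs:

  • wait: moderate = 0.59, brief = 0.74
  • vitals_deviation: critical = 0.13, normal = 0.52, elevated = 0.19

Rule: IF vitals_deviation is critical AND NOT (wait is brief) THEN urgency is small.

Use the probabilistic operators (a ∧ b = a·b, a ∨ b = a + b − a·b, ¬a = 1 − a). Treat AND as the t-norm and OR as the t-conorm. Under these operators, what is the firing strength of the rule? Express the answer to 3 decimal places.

firing strength: critical=0.13, ¬brief=1−0.74=0.26; AND[a·b] → w = 0.0338

0.034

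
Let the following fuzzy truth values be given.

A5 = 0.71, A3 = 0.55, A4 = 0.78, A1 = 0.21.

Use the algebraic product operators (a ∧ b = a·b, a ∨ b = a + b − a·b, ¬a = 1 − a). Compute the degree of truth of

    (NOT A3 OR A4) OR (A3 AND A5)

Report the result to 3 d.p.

NOT A3 = 1 − 0.5500 = 0.4500
NOT A3 OR A4 = a + b − a·b on (0.4500, 0.7800) = 0.8790
A3 AND A5 = a·b on (0.5500, 0.7100) = 0.3905
(NOT A3 OR A4) OR (A3 AND A5) = a + b − a·b on (0.8790, 0.3905) = 0.9263

0.926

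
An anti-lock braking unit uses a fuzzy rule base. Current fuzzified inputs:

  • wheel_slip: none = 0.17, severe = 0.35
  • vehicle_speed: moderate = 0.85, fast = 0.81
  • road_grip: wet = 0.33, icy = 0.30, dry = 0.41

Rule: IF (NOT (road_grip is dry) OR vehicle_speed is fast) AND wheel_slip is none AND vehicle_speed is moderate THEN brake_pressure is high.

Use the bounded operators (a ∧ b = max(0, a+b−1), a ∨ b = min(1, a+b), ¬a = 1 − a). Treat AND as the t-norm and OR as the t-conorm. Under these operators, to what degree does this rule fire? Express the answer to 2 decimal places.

0.02

firing strength: (¬dry=1−0.41=0.59 OR fast=0.81) = 1.00; AND[max(0, a+b−1)] with none=0.17, moderate=0.85 → w = 0.02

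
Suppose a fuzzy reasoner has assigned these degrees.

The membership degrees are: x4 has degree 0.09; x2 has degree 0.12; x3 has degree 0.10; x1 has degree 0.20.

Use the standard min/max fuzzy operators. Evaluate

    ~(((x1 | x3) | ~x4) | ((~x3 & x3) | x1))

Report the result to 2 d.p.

x1 | x3 = max(a, b) on (0.20, 0.10) = 0.20
~x4 = 1 − 0.09 = 0.91
(x1 | x3) | ~x4 = max(a, b) on (0.20, 0.91) = 0.91
~x3 = 1 − 0.10 = 0.90
~x3 & x3 = min(a, b) on (0.90, 0.10) = 0.10
(~x3 & x3) | x1 = max(a, b) on (0.10, 0.20) = 0.20
((x1 | x3) | ~x4) | ((~x3 & x3) | x1) = max(a, b) on (0.91, 0.20) = 0.91
~(((x1 | x3) | ~x4) | ((~x3 & x3) | x1)) = 1 − 0.91 = 0.09

0.09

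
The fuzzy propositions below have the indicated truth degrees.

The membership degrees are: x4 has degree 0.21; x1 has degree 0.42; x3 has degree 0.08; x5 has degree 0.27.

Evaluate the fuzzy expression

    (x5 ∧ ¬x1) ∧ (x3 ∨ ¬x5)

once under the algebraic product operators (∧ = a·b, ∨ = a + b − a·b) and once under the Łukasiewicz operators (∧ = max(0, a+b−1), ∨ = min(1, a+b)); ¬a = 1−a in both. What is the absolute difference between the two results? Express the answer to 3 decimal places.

Under algebraic product:
  ¬x1 = 1 − 0.4200 = 0.5800
  x5 ∧ ¬x1 = a·b on (0.2700, 0.5800) = 0.1566
  ¬x5 = 1 − 0.2700 = 0.7300
  x3 ∨ ¬x5 = a + b − a·b on (0.0800, 0.7300) = 0.7516
  (x5 ∧ ¬x1) ∧ (x3 ∨ ¬x5) = a·b on (0.1566, 0.7516) = 0.1177
  → value = 0.1177
Under Łukasiewicz:
  ¬x1 = 1 − 0.42 = 0.58
  x5 ∧ ¬x1 = max(0, a+b−1) on (0.27, 0.58) = 0.00
  ¬x5 = 1 − 0.27 = 0.73
  x3 ∨ ¬x5 = min(1, a+b) on (0.08, 0.73) = 0.81
  (x5 ∧ ¬x1) ∧ (x3 ∨ ¬x5) = max(0, a+b−1) on (0.00, 0.81) = 0.00
  → value = 0.0000
|0.1177 − 0.0000| = 0.118

0.118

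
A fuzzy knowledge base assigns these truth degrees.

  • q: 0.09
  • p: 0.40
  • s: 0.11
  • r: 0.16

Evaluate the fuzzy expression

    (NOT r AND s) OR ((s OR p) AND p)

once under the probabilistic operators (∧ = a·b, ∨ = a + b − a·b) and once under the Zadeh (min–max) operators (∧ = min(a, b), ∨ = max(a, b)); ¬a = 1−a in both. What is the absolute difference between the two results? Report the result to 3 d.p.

0.138

Under probabilistic:
  NOT r = 1 − 0.1600 = 0.8400
  NOT r AND s = a·b on (0.8400, 0.1100) = 0.0924
  s OR p = a + b − a·b on (0.1100, 0.4000) = 0.4660
  (s OR p) AND p = a·b on (0.4660, 0.4000) = 0.1864
  (NOT r AND s) OR ((s OR p) AND p) = a + b − a·b on (0.0924, 0.1864) = 0.2616
  → value = 0.2616
Under Zadeh (min–max):
  NOT r = 1 − 0.16 = 0.84
  NOT r AND s = min(a, b) on (0.84, 0.11) = 0.11
  s OR p = max(a, b) on (0.11, 0.40) = 0.40
  (s OR p) AND p = min(a, b) on (0.40, 0.40) = 0.40
  (NOT r AND s) OR ((s OR p) AND p) = max(a, b) on (0.11, 0.40) = 0.40
  → value = 0.4000
|0.2616 − 0.4000| = 0.138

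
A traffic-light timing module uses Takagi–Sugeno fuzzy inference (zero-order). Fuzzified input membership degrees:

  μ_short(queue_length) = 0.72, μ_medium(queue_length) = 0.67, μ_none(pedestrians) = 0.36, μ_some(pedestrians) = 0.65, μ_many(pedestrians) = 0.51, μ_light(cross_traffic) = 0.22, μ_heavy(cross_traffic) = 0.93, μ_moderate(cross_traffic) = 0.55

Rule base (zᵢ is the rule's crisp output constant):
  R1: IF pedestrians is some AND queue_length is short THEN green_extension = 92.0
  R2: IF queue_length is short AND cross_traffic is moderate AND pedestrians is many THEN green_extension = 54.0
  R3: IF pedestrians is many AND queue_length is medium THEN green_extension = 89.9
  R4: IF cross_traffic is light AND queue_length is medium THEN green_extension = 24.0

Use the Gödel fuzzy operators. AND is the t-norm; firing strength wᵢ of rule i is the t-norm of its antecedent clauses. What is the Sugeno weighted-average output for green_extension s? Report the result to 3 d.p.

R1 (z=92.0): some=0.65, short=0.72; AND[min(a, b)] → w = 0.65
R2 (z=54.0): short=0.72, moderate=0.55, many=0.51; AND[min(a, b)] → w = 0.51
R3 (z=89.9): many=0.51, medium=0.67; AND[min(a, b)] → w = 0.51
R4 (z=24.0): light=0.22, medium=0.67; AND[min(a, b)] → w = 0.22
Weighted average = (0.65·92.0 + 0.51·54.0 + 0.51·89.9 + 0.22·24.0) / (0.65 + 0.51 + 0.51 + 0.22)
  = 138.4690 / 1.8900 = 73.264

73.264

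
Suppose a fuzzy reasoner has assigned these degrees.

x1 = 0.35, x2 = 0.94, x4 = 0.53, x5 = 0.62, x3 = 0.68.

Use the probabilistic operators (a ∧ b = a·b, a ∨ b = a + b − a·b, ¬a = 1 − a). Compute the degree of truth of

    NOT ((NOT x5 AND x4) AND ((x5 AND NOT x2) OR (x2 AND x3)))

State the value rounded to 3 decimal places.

0.869

NOT x5 = 1 − 0.6200 = 0.3800
NOT x5 AND x4 = a·b on (0.3800, 0.5300) = 0.2014
NOT x2 = 1 − 0.9400 = 0.0600
x5 AND NOT x2 = a·b on (0.6200, 0.0600) = 0.0372
x2 AND x3 = a·b on (0.9400, 0.6800) = 0.6392
(x5 AND NOT x2) OR (x2 AND x3) = a + b − a·b on (0.0372, 0.6392) = 0.6526
(NOT x5 AND x4) AND ((x5 AND NOT x2) OR (x2 AND x3)) = a·b on (0.2014, 0.6526) = 0.1314
NOT ((NOT x5 AND x4) AND ((x5 AND NOT x2) OR (x2 AND x3))) = 1 − 0.1314 = 0.8686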